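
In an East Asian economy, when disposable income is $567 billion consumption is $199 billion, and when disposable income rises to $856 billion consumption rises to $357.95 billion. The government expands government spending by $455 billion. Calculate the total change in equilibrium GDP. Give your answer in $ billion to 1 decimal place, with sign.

MPC = ΔC/ΔYd = (357.95 − 199)/(856 − 567) = 158.95/289 = 0.55.
Government-spending multiplier = 1/(1 − MPC) = 1/(1 − 0.55) = 1/0.45 ≈ 2.222.
ΔY = k × ΔG = (+$455 billion) / 0.45 ≈ +$1,011.1 billion.

+$1,011.1 billion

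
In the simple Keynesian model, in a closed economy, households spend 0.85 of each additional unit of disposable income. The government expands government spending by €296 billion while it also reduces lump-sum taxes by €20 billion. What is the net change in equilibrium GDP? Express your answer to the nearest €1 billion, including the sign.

+€2,087 billion

Expenditure multiplier = 1/(1 − MPC) = 1/(1 − 0.85) = 1/0.15 ≈ 6.667.
ΔG contributes k·ΔG = (+€296 billion) / 0.15 ≈ +€1,973.3 billion.
ΔT of −€20 billion changes first-round spending by −c·ΔT = +€17 billion, contributing k·(−c·ΔT) = (+€17 billion) / 0.15 ≈ +€113.3 billion.
Net ΔY = k(ΔG − c·ΔT) = (+€313 billion) / 0.15 ≈ +€2,087 billion.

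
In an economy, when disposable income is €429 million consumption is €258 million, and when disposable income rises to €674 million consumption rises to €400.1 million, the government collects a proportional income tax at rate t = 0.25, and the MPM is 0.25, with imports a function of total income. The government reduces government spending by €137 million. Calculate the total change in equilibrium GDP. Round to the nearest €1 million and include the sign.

−€168 million

MPC = ΔC/ΔYd = (400.1 − 258)/(674 − 429) = 142.1/245 = 0.58.
Spending multiplier = 1/(1 − c(1−t) + m) = 1/(1 − 0.58×0.75 + 0.25) = 1/0.815 ≈ 1.227.
ΔY = k × ΔG = (−€137 million) / 0.815 ≈ −€168 million.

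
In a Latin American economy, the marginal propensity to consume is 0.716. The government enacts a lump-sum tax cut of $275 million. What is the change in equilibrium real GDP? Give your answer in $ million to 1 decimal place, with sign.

+$693.3 million

A lump-sum tax change of −$275 million shifts disposable income by +$275 million; first-round consumption changes by −c × ΔT = −0.716 × (−$275 million) = +$196.9 million.
Expenditure multiplier = 1/(1 − MPC) = 1/(1 − 0.716) = 1/0.284 ≈ 3.521.
The tax multiplier is −c × k ≈ −2.521, so ΔY = k × (−c·ΔT) = (+$196.9 million) / 0.284 ≈ +$693.3 million.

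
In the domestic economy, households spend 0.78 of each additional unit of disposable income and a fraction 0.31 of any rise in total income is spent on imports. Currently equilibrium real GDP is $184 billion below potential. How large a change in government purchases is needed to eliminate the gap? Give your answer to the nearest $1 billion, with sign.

+$98 billion

Spending multiplier = 1/(1 − c + m) = 1/(1 − 0.78 + 0.31) = 1/0.53 ≈ 1.887.
Need ΔY = +$184 billion, so ΔG = ΔY/k = (+$184 billion) × 0.53 ≈ +$98 billion.
The government should increase government purchases by $98 billion.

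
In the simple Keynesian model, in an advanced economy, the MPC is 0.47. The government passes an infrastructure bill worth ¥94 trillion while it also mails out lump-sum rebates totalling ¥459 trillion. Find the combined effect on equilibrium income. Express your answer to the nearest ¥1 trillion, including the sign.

Expenditure multiplier = 1/(1 − MPC) = 1/(1 − 0.47) = 1/0.53 ≈ 1.887.
ΔG contributes k·ΔG = (+¥94 trillion) / 0.53 ≈ +¥177.4 trillion.
ΔT of −¥459 trillion changes first-round spending by −c·ΔT = +¥215.73 trillion, contributing k·(−c·ΔT) = (+¥215.73 trillion) / 0.53 ≈ +¥407 trillion.
Net ΔY = k(ΔG − c·ΔT) = (+¥309.73 trillion) / 0.53 ≈ +¥584 trillion.

+¥584 trillion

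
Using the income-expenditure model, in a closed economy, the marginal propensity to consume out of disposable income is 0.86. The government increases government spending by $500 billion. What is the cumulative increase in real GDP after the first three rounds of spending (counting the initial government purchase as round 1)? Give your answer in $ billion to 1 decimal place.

$1,299.8 billion

Round 1 adds ΔG = $500 billion; each later round is MPC = 0.86 times the previous.
After 3 rounds: 500 + 430 + 369.8 = ΔG·(1 − c^3)/(1 − c) = 500 × (1 − 0.636056)/0.14 = $1,299.8 billion.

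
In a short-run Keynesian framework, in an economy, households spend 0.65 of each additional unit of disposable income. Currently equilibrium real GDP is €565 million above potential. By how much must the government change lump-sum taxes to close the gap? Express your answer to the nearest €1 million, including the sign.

+€304 million

Spending multiplier = 1/(1 − MPC) = 1/(1 − 0.65) = 1/0.35 ≈ 2.857.
Tax multiplier = −c·k = −0.65/0.35 ≈ −1.857. Need ΔY = −€565 million, so ΔT = ΔY/(−c·k) = −(−€565 million) × 0.35 / 0.65 ≈ +€304 million.
The government should raise lump-sum taxes by €304 million.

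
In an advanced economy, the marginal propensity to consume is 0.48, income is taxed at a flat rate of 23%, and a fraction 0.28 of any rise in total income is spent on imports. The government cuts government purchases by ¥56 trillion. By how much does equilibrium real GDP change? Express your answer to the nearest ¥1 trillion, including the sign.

Government-spending multiplier = 1/(1 − c(1−t) + m) = 1/(1 − 0.48×0.77 + 0.28) = 1/0.9104 ≈ 1.098.
ΔY = k × ΔG = (−¥56 trillion) / 0.9104 ≈ −¥62 trillion.

−¥62 trillion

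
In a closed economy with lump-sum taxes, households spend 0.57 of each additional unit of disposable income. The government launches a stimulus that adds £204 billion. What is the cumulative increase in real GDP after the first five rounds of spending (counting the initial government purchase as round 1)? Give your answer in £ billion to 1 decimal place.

Round 1 adds ΔG = £204 billion; each later round is MPC = 0.57 times the previous.
After 5 rounds: 204 + 116.28 + 66.2796 + 37.779372 + 21.53424204 = ΔG·(1 − c^5)/(1 − c) = 204 × (1 − 0.0601692057)/0.43 ≈ £445.9 billion.

£445.9 billion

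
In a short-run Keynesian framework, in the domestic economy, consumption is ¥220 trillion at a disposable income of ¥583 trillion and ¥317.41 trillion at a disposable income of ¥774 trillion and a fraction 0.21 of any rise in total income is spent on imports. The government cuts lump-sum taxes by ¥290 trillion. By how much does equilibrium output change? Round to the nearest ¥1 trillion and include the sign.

+¥211 trillion

MPC = ΔC/ΔYd = (317.41 − 220)/(774 − 583) = 97.41/191 = 0.51.
A lump-sum tax change of −¥290 trillion shifts disposable income by +¥290 trillion; first-round consumption changes by −c × ΔT = −0.51 × (−¥290 trillion) = +¥147.9 trillion.
Expenditure multiplier = 1/(1 − c + m) = 1/(1 − 0.51 + 0.21) = 1/0.7 ≈ 1.429.
The tax multiplier is −c × k ≈ −0.729, so ΔY = k × (−c·ΔT) = (+¥147.9 trillion) / 0.7 ≈ +¥211 trillion.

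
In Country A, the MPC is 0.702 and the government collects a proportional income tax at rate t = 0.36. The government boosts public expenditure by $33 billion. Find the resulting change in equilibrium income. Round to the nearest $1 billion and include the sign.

Government-spending multiplier = 1/(1 − c(1−t)) = 1/(1 − 0.702×0.64) = 1/0.55072 ≈ 1.816.
ΔY = k × ΔG = (+$33 billion) / 0.55072 ≈ +$60 billion.

+$60 billion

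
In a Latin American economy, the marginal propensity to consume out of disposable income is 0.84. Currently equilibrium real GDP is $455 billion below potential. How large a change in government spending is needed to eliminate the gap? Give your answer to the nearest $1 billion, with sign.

+$73 billion

Spending multiplier = 1/(1 − MPC) = 1/(1 − 0.84) = 1/0.16 = 6.25.
Need ΔY = +$455 billion, so ΔG = ΔY/k = (+$455 billion) × 0.16 ≈ +$73 billion.
The government should increase government spending by $73 billion.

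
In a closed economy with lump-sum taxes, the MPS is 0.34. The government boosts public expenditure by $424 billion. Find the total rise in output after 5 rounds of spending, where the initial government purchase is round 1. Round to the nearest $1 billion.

MPC = 1 − MPS = 1 − 0.34 = 0.66.
Round 1 adds ΔG = $424 billion; each later round is MPC = 0.66 times the previous.
After 5 rounds: 424 + 279.84 + 184.6944 + 121.898304 + 80.45288064 = ΔG·(1 − c^5)/(1 − c) = 424 × (1 − 0.1252332576)/0.34 ≈ $1,091 billion.

$1,091 billion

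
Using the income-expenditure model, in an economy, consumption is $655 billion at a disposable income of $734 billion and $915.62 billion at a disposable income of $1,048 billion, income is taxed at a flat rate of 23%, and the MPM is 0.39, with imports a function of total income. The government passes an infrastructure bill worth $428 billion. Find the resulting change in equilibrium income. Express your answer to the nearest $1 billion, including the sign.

MPC = ΔC/ΔYd = (915.62 − 655)/(1,048 − 734) = 260.62/314 = 0.83.
Spending multiplier = 1/(1 − c(1−t) + m) = 1/(1 − 0.83×0.77 + 0.39) = 1/0.7509 ≈ 1.332.
ΔY = k × ΔG = (+$428 billion) / 0.7509 ≈ +$570 billion.

+$570 billion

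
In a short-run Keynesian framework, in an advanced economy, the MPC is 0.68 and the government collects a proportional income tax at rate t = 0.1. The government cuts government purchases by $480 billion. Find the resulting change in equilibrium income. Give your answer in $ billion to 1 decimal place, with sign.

−$1,237.1 billion

Expenditure multiplier = 1/(1 − c(1−t)) = 1/(1 − 0.68×0.9) = 1/0.388 ≈ 2.577.
ΔY = k × ΔG = (−$480 billion) / 0.388 ≈ −$1,237.1 billion.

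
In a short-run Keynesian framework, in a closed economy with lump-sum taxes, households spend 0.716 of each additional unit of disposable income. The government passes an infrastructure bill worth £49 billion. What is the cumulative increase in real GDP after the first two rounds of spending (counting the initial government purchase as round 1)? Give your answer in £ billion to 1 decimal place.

£84.1 billion

Round 1 adds ΔG = £49 billion; each later round is MPC = 0.716 times the previous.
After 2 rounds: 49 + 35.084 = ΔG·(1 − c^2)/(1 − c) = 49 × (1 − 0.512656)/0.284 ≈ £84.1 billion.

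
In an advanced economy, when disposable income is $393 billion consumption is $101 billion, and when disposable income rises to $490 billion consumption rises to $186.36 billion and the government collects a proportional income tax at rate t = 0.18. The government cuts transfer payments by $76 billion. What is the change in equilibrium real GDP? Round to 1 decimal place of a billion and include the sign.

MPC = ΔC/ΔYd = (186.36 − 101)/(490 − 393) = 85.36/97 = 0.88.
The transfer change shifts disposable income by −$76 billion, so first-round consumption changes by c·ΔTR = 0.88 × (−$76 billion) = −$66.88 billion.
Expenditure multiplier = 1/(1 − c(1−t)) = 1/(1 − 0.88×0.82) = 1/0.2784 ≈ 3.592.
The transfer multiplier is c × k ≈ 3.161, so ΔY = k × (c·ΔTR) = (−$66.88 billion) / 0.2784 ≈ −$240.2 billion.

−$240.2 billion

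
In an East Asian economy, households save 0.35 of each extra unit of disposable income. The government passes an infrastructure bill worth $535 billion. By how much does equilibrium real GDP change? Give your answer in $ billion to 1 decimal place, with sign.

MPC = 1 − MPS = 1 − 0.35 = 0.65.
Government-spending multiplier = 1/(1 − MPC) = 1/(1 − 0.65) = 1/0.35 ≈ 2.857.
ΔY = k × ΔG = (+$535 billion) / 0.35 ≈ +$1,528.6 billion.

+$1,528.6 billion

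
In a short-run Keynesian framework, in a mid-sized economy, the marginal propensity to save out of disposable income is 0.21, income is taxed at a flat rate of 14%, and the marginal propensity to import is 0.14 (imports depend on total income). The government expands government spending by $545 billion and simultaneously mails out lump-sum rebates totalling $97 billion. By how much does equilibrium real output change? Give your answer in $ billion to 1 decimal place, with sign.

+$1,349.6 billion

MPC = 1 − MPS = 1 − 0.21 = 0.79.
Expenditure multiplier = 1/(1 − c(1−t) + m) = 1/(1 − 0.79×0.86 + 0.14) = 1/0.4606 ≈ 2.171.
ΔG contributes k·ΔG = (+$545 billion) / 0.4606 ≈ +$1,183.2 billion.
ΔT of −$97 billion changes first-round spending by −c·ΔT = +$76.63 billion, contributing k·(−c·ΔT) = (+$76.63 billion) / 0.4606 ≈ +$166.4 billion.
Net ΔY = k(ΔG − c·ΔT) = (+$621.63 billion) / 0.4606 ≈ +$1,349.6 billion.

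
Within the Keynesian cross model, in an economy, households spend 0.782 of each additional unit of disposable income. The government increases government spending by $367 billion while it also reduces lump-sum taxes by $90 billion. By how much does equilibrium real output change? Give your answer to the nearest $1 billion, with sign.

+$2,006 billion

Expenditure multiplier = 1/(1 − MPC) = 1/(1 − 0.782) = 1/0.218 ≈ 4.587.
ΔG contributes k·ΔG = (+$367 billion) / 0.218 ≈ +$1,683.5 billion.
ΔT of −$90 billion changes first-round spending by −c·ΔT = +$70.38 billion, contributing k·(−c·ΔT) = (+$70.38 billion) / 0.218 ≈ +$322.8 billion.
Net ΔY = k(ΔG − c·ΔT) = (+$437.38 billion) / 0.218 ≈ +$2,006 billion.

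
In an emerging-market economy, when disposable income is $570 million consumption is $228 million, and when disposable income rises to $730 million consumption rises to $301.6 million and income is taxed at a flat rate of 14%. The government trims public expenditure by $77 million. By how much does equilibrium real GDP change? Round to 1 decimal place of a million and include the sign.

−$127.4 million

MPC = ΔC/ΔYd = (301.6 − 228)/(730 − 570) = 73.6/160 = 0.46.
Expenditure multiplier = 1/(1 − c(1−t)) = 1/(1 − 0.46×0.86) = 1/0.6044 ≈ 1.655.
ΔY = k × ΔG = (−$77 million) / 0.6044 ≈ −$127.4 million.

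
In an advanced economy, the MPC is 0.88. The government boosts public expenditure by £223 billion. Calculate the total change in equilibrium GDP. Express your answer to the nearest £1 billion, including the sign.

+£1,858 billion

Government-spending multiplier = 1/(1 − MPC) = 1/(1 − 0.88) = 1/0.12 ≈ 8.333.
ΔY = k × ΔG = (+£223 billion) / 0.12 ≈ +£1,858 billion.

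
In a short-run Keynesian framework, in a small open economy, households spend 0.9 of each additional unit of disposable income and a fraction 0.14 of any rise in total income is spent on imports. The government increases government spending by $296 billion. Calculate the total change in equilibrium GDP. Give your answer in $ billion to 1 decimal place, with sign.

+$1,233.3 billion

Government-spending multiplier = 1/(1 − c + m) = 1/(1 − 0.9 + 0.14) = 1/0.24 ≈ 4.167.
ΔY = k × ΔG = (+$296 billion) / 0.24 ≈ +$1,233.3 billion.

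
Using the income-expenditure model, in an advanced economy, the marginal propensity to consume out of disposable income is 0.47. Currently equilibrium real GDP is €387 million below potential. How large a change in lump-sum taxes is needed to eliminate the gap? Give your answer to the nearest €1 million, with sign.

−€436 million

Spending multiplier = 1/(1 − MPC) = 1/(1 − 0.47) = 1/0.53 ≈ 1.887.
Tax multiplier = −c·k = −0.47/0.53 ≈ −0.887. Need ΔY = +€387 million, so ΔT = ΔY/(−c·k) = −(+€387 million) × 0.53 / 0.47 ≈ −€436 million.
The government should cut lump-sum taxes by €436 million.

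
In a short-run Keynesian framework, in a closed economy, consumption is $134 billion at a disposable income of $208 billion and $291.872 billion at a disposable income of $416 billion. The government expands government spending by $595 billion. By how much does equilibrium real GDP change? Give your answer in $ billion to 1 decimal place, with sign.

+$2,468.9 billion

MPC = ΔC/ΔYd = (291.872 − 134)/(416 − 208) = 157.872/208 = 0.759.
Spending multiplier = 1/(1 − MPC) = 1/(1 − 0.759) = 1/0.241 ≈ 4.149.
ΔY = k × ΔG = (+$595 billion) / 0.241 ≈ +$2,468.9 billion.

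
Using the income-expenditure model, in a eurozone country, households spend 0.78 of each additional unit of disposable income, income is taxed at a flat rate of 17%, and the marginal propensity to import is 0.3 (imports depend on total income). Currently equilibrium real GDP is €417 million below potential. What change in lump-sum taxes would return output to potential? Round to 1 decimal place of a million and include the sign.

−€348.9 million

Spending multiplier = 1/(1 − c(1−t) + m) = 1/(1 − 0.78×0.83 + 0.3) = 1/0.6526 ≈ 1.532.
Tax multiplier = −c·k = −0.78/0.6526 ≈ −1.195. Need ΔY = +€417 million, so ΔT = ΔY/(−c·k) = −(+€417 million) × 0.6526 / 0.78 ≈ −€348.9 million.
The government should cut lump-sum taxes by €348.9 million.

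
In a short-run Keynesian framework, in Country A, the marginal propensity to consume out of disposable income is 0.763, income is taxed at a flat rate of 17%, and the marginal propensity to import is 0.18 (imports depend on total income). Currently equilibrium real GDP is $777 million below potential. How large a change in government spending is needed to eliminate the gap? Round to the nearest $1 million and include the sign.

Spending multiplier = 1/(1 − c(1−t) + m) = 1/(1 − 0.763×0.83 + 0.18) = 1/0.54671 ≈ 1.829.
Need ΔY = +$777 million, so ΔG = ΔY/k = (+$777 million) × 0.54671 ≈ +$425 million.
The government should increase government spending by $425 million.

+$425 million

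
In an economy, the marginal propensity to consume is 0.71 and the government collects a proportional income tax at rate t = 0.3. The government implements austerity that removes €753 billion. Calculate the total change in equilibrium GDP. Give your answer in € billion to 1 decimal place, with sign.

Expenditure multiplier = 1/(1 − c(1−t)) = 1/(1 − 0.71×0.7) = 1/0.503 ≈ 1.988.
ΔY = k × ΔG = (−€753 billion) / 0.503 ≈ −€1,497 billion.

−€1,497.0 billion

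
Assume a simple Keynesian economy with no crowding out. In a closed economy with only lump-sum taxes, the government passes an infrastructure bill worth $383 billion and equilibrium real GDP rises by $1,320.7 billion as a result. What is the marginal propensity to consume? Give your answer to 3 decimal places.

0.710

Implied spending multiplier k = ΔY/ΔG = 1,320.7/383 ≈ 3.4483.
Since k = 1/(1 − MPC), MPC = 1 − 1/k = 1 − ΔG/ΔY = 1 − 383/1,320.7 ≈ 0.710.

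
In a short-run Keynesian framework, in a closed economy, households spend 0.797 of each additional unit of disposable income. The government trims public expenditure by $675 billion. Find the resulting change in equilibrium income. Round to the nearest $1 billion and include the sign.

Government-spending multiplier = 1/(1 − MPC) = 1/(1 − 0.797) = 1/0.203 ≈ 4.926.
ΔY = k × ΔG = (−$675 billion) / 0.203 ≈ −$3,325 billion.

−$3,325 billion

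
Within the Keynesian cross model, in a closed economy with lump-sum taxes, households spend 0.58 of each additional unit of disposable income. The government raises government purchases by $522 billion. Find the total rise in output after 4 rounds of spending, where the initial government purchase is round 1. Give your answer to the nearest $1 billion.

$1,102 billion

Round 1 adds ΔG = $522 billion; each later round is MPC = 0.58 times the previous.
After 4 rounds: 522 + 302.76 + 175.6008 + 101.848464 = ΔG·(1 − c^4)/(1 − c) = 522 × (1 − 0.11316496)/0.42 ≈ $1,102 billion.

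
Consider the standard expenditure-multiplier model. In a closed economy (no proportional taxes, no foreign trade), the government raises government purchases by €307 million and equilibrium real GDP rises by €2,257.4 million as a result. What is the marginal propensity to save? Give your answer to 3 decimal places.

Implied spending multiplier k = ΔY/ΔG = 2,257.4/307 ≈ 7.3531.
Since k = 1/(1 − MPC), MPC = 1 − 1/k = 1 − ΔG/ΔY = 1 − 307/2,257.4 ≈ 0.864.
MPS = 1 − MPC = 0.136.

0.136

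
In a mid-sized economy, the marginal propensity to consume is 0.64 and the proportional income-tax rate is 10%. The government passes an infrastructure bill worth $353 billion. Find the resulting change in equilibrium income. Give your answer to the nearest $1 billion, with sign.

+$833 billion

Expenditure multiplier = 1/(1 − c(1−t)) = 1/(1 − 0.64×0.9) = 1/0.424 ≈ 2.358.
ΔY = k × ΔG = (+$353 billion) / 0.424 ≈ +$833 billion.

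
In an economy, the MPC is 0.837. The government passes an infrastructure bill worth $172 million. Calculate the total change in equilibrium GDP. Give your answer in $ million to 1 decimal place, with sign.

+$1,055.2 million

Government-spending multiplier = 1/(1 − MPC) = 1/(1 − 0.837) = 1/0.163 ≈ 6.135.
ΔY = k × ΔG = (+$172 million) / 0.163 ≈ +$1,055.2 million.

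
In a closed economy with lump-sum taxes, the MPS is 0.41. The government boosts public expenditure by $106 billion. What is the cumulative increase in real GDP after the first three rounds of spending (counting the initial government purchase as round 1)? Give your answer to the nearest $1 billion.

MPC = 1 − MPS = 1 − 0.41 = 0.59.
Round 1 adds ΔG = $106 billion; each later round is MPC = 0.59 times the previous.
After 3 rounds: 106 + 62.54 + 36.8986 = ΔG·(1 − c^3)/(1 − c) = 106 × (1 − 0.205379)/0.41 ≈ $205 billion.

$205 billion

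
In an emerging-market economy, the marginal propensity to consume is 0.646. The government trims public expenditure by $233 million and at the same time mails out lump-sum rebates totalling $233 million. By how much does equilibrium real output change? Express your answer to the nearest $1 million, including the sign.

−$233 million

Expenditure multiplier = 1/(1 − MPC) = 1/(1 − 0.646) = 1/0.354 ≈ 2.825.
ΔG contributes k·ΔG = (−$233 million) / 0.354 ≈ −$658.2 million.
ΔT of −$233 million changes first-round spending by −c·ΔT = +$150.518 million, contributing k·(−c·ΔT) = (+$150.518 million) / 0.354 ≈ +$425.2 million.
With ΔG = ΔT and no other leakages, the balanced-budget multiplier is 1, so ΔY = ΔG = −$233 million.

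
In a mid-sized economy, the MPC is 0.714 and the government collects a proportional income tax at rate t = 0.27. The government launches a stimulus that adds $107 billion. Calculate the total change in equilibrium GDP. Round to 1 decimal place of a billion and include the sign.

Spending multiplier = 1/(1 − c(1−t)) = 1/(1 − 0.714×0.73) = 1/0.47878 ≈ 2.089.
ΔY = k × ΔG = (+$107 billion) / 0.47878 ≈ +$223.5 billion.

+$223.5 billion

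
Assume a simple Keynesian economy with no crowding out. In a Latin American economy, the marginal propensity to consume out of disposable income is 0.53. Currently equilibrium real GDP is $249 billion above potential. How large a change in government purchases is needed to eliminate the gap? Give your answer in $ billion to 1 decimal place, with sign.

−$117.0 billion

Spending multiplier = 1/(1 − MPC) = 1/(1 − 0.53) = 1/0.47 ≈ 2.128.
Need ΔY = −$249 billion, so ΔG = ΔY/k = (−$249 billion) × 0.47 ≈ −$117 billion.
The government should cut government purchases by $117 billion.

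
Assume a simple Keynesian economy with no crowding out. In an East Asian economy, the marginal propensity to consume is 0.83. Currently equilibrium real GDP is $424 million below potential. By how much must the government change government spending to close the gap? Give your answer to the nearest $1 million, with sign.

Spending multiplier = 1/(1 − MPC) = 1/(1 − 0.83) = 1/0.17 ≈ 5.882.
Need ΔY = +$424 million, so ΔG = ΔY/k = (+$424 million) × 0.17 ≈ +$72 million.
The government should increase government spending by $72 million.

+$72 million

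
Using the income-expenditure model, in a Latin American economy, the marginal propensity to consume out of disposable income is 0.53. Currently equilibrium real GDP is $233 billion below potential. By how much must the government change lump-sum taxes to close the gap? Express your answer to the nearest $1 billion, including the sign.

−$207 billion

Spending multiplier = 1/(1 − MPC) = 1/(1 − 0.53) = 1/0.47 ≈ 2.128.
Tax multiplier = −c·k = −0.53/0.47 ≈ −1.128. Need ΔY = +$233 billion, so ΔT = ΔY/(−c·k) = −(+$233 billion) × 0.47 / 0.53 ≈ −$207 billion.
The government should cut lump-sum taxes by $207 billion.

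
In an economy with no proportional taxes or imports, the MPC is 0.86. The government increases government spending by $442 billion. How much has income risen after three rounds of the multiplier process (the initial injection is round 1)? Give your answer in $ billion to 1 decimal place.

$1,149.0 billion

Round 1 adds ΔG = $442 billion; each later round is MPC = 0.86 times the previous.
After 3 rounds: 442 + 380.12 + 326.9032 = ΔG·(1 − c^3)/(1 − c) = 442 × (1 − 0.636056)/0.14 ≈ $1,149 billion.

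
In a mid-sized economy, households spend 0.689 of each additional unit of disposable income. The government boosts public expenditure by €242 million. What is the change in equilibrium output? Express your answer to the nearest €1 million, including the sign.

+€778 million

Spending multiplier = 1/(1 − MPC) = 1/(1 − 0.689) = 1/0.311 ≈ 3.215.
ΔY = k × ΔG = (+€242 million) / 0.311 ≈ +€778 million.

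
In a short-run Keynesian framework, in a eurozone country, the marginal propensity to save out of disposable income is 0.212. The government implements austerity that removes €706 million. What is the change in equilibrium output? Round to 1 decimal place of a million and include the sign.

−€3,330.2 million

MPC = 1 − MPS = 1 − 0.212 = 0.788.
Government-spending multiplier = 1/(1 − MPC) = 1/(1 − 0.788) = 1/0.212 ≈ 4.717.
ΔY = k × ΔG = (−€706 million) / 0.212 ≈ −€3,330.2 million.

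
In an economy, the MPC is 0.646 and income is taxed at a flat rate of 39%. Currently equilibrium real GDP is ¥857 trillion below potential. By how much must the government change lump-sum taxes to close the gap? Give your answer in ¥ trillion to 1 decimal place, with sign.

Spending multiplier = 1/(1 − c(1−t)) = 1/(1 − 0.646×0.61) = 1/0.60594 ≈ 1.65.
Tax multiplier = −c·k = −0.646/0.60594 ≈ −1.066. Need ΔY = +¥857 trillion, so ΔT = ΔY/(−c·k) = −(+¥857 trillion) × 0.60594 / 0.646 ≈ −¥803.9 trillion.
The government should cut lump-sum taxes by ¥803.9 trillion.

−¥803.9 trillion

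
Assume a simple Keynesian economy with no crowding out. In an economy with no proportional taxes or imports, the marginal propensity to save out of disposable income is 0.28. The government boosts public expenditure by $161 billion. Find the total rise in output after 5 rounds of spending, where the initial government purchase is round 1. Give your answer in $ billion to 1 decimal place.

$463.7 billion

MPC = 1 − MPS = 1 − 0.28 = 0.72.
Round 1 adds ΔG = $161 billion; each later round is MPC = 0.72 times the previous.
After 5 rounds: 161 + 115.92 + 83.4624 + 60.092928 + 43.26690816 = ΔG·(1 − c^5)/(1 − c) = 161 × (1 − 0.1934917632)/0.28 ≈ $463.7 billion.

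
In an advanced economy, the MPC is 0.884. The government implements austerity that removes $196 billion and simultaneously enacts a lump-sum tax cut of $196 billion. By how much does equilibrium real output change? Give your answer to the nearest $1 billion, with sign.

−$196 billion

Expenditure multiplier = 1/(1 − MPC) = 1/(1 − 0.884) = 1/0.116 ≈ 8.621.
ΔG contributes k·ΔG = (−$196 billion) / 0.116 ≈ −$1,689.7 billion.
ΔT of −$196 billion changes first-round spending by −c·ΔT = +$173.264 billion, contributing k·(−c·ΔT) = (+$173.264 billion) / 0.116 ≈ +$1,493.7 billion.
With ΔG = ΔT and no other leakages, the balanced-budget multiplier is 1, so ΔY = ΔG = −$196 billion.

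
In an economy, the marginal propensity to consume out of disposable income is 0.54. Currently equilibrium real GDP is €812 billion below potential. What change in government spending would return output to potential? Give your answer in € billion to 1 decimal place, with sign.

Spending multiplier = 1/(1 − MPC) = 1/(1 − 0.54) = 1/0.46 ≈ 2.174.
Need ΔY = +€812 billion, so ΔG = ΔY/k = (+€812 billion) × 0.46 ≈ +€373.5 billion.
The government should increase government spending by €373.5 billion.

+€373.5 billion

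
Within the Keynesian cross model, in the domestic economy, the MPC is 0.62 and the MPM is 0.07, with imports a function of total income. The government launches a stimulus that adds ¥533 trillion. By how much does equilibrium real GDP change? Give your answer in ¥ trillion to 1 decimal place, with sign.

Government-spending multiplier = 1/(1 − c + m) = 1/(1 − 0.62 + 0.07) = 1/0.45 ≈ 2.222.
ΔY = k × ΔG = (+¥533 trillion) / 0.45 ≈ +¥1,184.4 trillion.

+¥1,184.4 trillion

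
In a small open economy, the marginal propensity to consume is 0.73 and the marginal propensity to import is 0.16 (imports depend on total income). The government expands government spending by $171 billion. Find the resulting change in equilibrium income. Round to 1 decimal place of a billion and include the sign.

Expenditure multiplier = 1/(1 − c + m) = 1/(1 − 0.73 + 0.16) = 1/0.43 ≈ 2.326.
ΔY = k × ΔG = (+$171 billion) / 0.43 ≈ +$397.7 billion.

+$397.7 billion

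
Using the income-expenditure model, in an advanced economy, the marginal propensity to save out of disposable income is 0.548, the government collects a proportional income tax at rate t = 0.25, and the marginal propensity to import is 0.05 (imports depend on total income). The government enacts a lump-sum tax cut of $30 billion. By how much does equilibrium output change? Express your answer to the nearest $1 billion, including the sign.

MPC = 1 − MPS = 1 − 0.548 = 0.452.
A lump-sum tax change of −$30 billion shifts disposable income by +$30 billion; first-round consumption changes by −c × ΔT = −0.452 × (−$30 billion) = +$13.56 billion.
Expenditure multiplier = 1/(1 − c(1−t) + m) = 1/(1 − 0.452×0.75 + 0.05) = 1/0.711 ≈ 1.406.
The tax multiplier is −c × k ≈ −0.636, so ΔY = k × (−c·ΔT) = (+$13.56 billion) / 0.711 ≈ +$19 billion.

+$19 billion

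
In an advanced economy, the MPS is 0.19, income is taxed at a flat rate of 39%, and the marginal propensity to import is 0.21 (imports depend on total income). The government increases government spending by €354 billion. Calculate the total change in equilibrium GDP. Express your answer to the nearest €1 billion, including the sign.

MPC = 1 − MPS = 1 − 0.19 = 0.81.
Government-spending multiplier = 1/(1 − c(1−t) + m) = 1/(1 − 0.81×0.61 + 0.21) = 1/0.7159 ≈ 1.397.
ΔY = k × ΔG = (+€354 billion) / 0.7159 ≈ +€494 billion.

+€494 billion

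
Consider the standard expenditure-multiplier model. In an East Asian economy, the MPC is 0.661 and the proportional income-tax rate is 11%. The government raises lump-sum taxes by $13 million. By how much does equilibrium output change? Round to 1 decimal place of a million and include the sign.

−$20.9 million

A lump-sum tax change of +$13 million shifts disposable income by −$13 million; first-round consumption changes by −c × ΔT = −0.661 × (+$13 million) = −$8.593 million.
Expenditure multiplier = 1/(1 − c(1−t)) = 1/(1 − 0.661×0.89) = 1/0.41171 ≈ 2.429.
The tax multiplier is −c × k ≈ −1.605, so ΔY = k × (−c·ΔT) = (−$8.593 million) / 0.41171 ≈ −$20.9 million.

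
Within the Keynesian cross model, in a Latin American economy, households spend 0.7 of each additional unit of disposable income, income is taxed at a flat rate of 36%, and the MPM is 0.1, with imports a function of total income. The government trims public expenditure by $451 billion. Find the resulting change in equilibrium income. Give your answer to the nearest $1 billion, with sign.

Expenditure multiplier = 1/(1 − c(1−t) + m) = 1/(1 − 0.7×0.64 + 0.1) = 1/0.652 ≈ 1.534.
ΔY = k × ΔG = (−$451 billion) / 0.652 ≈ −$692 billion.

−$692 billion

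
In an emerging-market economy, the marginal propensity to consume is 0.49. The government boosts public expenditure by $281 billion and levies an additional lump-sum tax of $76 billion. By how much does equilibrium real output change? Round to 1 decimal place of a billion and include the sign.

+$478.0 billion

Expenditure multiplier = 1/(1 − MPC) = 1/(1 − 0.49) = 1/0.51 ≈ 1.961.
ΔG contributes k·ΔG = (+$281 billion) / 0.51 ≈ +$551 billion.
ΔT of +$76 billion changes first-round spending by −c·ΔT = −$37.24 billion, contributing k·(−c·ΔT) = (−$37.24 billion) / 0.51 ≈ −$73 billion.
Net ΔY = k(ΔG − c·ΔT) = (+$243.76 billion) / 0.51 ≈ +$478 billion.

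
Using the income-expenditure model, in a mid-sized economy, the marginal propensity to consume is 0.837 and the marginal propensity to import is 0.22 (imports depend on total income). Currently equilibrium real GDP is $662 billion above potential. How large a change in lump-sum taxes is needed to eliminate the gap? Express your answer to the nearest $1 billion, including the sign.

Spending multiplier = 1/(1 − c + m) = 1/(1 − 0.837 + 0.22) = 1/0.383 ≈ 2.611.
Tax multiplier = −c·k = −0.837/0.383 ≈ −2.185. Need ΔY = −$662 billion, so ΔT = ΔY/(−c·k) = −(−$662 billion) × 0.383 / 0.837 ≈ +$303 billion.
The government should raise lump-sum taxes by $303 billion.

+$303 billion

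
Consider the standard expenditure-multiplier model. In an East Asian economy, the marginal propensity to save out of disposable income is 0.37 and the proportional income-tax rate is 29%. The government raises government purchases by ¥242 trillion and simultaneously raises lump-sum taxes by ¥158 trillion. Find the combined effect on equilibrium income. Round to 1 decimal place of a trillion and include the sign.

+¥257.8 trillion

MPC = 1 − MPS = 1 − 0.37 = 0.63.
Expenditure multiplier = 1/(1 − c(1−t)) = 1/(1 − 0.63×0.71) = 1/0.5527 ≈ 1.809.
ΔG contributes k·ΔG = (+¥242 trillion) / 0.5527 ≈ +¥437.9 trillion.
ΔT of +¥158 trillion changes first-round spending by −c·ΔT = −¥99.54 trillion, contributing k·(−c·ΔT) = (−¥99.54 trillion) / 0.5527 ≈ −¥180.1 trillion.
Net ΔY = k(ΔG − c·ΔT) = (+¥142.46 trillion) / 0.5527 ≈ +¥257.8 trillion.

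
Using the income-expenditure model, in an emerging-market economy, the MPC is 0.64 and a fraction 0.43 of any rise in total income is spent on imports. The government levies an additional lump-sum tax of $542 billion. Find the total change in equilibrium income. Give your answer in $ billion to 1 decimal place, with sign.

−$439.1 billion

A lump-sum tax change of +$542 billion shifts disposable income by −$542 billion; first-round consumption changes by −c × ΔT = −0.64 × (+$542 billion) = −$346.88 billion.
Expenditure multiplier = 1/(1 − c + m) = 1/(1 − 0.64 + 0.43) = 1/0.79 ≈ 1.266.
The tax multiplier is −c × k ≈ −0.81, so ΔY = k × (−c·ΔT) = (−$346.88 billion) / 0.79 ≈ −$439.1 billion.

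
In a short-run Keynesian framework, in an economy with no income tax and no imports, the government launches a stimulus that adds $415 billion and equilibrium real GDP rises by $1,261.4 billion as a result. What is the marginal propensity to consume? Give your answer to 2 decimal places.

Implied spending multiplier k = ΔY/ΔG = 1,261.4/415 ≈ 3.0395.
Since k = 1/(1 − MPC), MPC = 1 − 1/k = 1 − ΔG/ΔY = 1 − 415/1,261.4 ≈ 0.67.

0.67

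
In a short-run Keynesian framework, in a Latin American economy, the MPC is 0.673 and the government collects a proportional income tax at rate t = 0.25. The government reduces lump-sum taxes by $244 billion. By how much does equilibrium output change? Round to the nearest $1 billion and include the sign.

A lump-sum tax change of −$244 billion shifts disposable income by +$244 billion; first-round consumption changes by −c × ΔT = −0.673 × (−$244 billion) = +$164.212 billion.
Expenditure multiplier = 1/(1 − c(1−t)) = 1/(1 − 0.673×0.75) = 1/0.49525 ≈ 2.019.
The tax multiplier is −c × k ≈ −1.359, so ΔY = k × (−c·ΔT) = (+$164.212 billion) / 0.49525 ≈ +$332 billion.

+$332 billion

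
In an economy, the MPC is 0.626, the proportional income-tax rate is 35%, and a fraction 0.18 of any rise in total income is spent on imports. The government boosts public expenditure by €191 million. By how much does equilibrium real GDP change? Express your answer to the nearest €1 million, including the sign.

+€247 million

Spending multiplier = 1/(1 − c(1−t) + m) = 1/(1 − 0.626×0.65 + 0.18) = 1/0.7731 ≈ 1.293.
ΔY = k × ΔG = (+€191 million) / 0.7731 ≈ +€247 million.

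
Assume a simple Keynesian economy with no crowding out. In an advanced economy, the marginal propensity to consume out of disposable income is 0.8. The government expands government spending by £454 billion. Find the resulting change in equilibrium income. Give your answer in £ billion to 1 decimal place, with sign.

+£2,270.0 billion

Spending multiplier = 1/(1 − MPC) = 1/(1 − 0.8) = 1/0.2 = 5.
ΔY = k × ΔG = (+£454 billion) / 0.2 = +£2,270 billion.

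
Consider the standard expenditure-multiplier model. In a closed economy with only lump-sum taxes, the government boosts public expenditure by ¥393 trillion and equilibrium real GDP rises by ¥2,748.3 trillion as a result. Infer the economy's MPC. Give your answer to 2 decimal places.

Implied spending multiplier k = ΔY/ΔG = 2,748.3/393 ≈ 6.9931.
Since k = 1/(1 − MPC), MPC = 1 − 1/k = 1 − ΔG/ΔY = 1 − 393/2,748.3 ≈ 0.86.

0.86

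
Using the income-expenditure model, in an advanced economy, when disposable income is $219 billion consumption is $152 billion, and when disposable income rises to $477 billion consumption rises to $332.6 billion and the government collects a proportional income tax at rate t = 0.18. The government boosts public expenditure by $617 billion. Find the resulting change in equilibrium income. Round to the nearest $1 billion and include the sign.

+$1,448 billion

MPC = ΔC/ΔYd = (332.6 − 152)/(477 − 219) = 180.6/258 = 0.7.
Expenditure multiplier = 1/(1 − c(1−t)) = 1/(1 − 0.7×0.82) = 1/0.426 ≈ 2.347.
ΔY = k × ΔG = (+$617 billion) / 0.426 ≈ +$1,448 billion.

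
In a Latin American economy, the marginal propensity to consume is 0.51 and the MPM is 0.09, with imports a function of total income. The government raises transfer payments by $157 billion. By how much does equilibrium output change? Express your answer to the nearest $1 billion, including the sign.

The transfer change shifts disposable income by +$157 billion, so first-round consumption changes by c·ΔTR = 0.51 × (+$157 billion) = +$80.07 billion.
Expenditure multiplier = 1/(1 − c + m) = 1/(1 − 0.51 + 0.09) = 1/0.58 ≈ 1.724.
The transfer multiplier is c × k ≈ 0.879, so ΔY = k × (c·ΔTR) = (+$80.07 billion) / 0.58 ≈ +$138 billion.

+$138 billion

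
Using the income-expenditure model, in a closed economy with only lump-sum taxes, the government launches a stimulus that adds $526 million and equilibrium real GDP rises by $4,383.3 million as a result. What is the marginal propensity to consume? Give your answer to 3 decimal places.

0.880

Implied spending multiplier k = ΔY/ΔG = 4,383.3/526 ≈ 8.3333.
Since k = 1/(1 − MPC), MPC = 1 − 1/k = 1 − ΔG/ΔY = 1 − 526/4,383.3 ≈ 0.880.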